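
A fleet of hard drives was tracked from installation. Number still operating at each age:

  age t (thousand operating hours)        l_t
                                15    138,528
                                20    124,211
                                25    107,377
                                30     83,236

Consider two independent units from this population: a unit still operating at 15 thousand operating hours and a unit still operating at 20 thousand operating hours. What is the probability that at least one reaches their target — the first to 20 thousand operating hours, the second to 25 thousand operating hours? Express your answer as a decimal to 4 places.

p₁ = l_20/l_15 = 124,211/138,528 = 0.896649; p₂ = l_25/l_20 = 107,377/124,211 = 0.864473.
P(at least one) = 1 − (1−p₁)(1−p₂) = 1 − 0.103351 × 0.135527 = 0.985993.

0.9860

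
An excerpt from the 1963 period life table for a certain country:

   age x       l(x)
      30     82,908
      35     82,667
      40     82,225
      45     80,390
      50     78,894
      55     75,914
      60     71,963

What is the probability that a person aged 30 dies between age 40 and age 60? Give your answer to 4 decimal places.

This is the probability of reaching 40 but not 60, conditional on being alive at 30: (l(40) − l(60)) / l(30).
= (82,225 − 71,963) / 82,908 = 10,262 / 82,908 = 0.123776.

0.1238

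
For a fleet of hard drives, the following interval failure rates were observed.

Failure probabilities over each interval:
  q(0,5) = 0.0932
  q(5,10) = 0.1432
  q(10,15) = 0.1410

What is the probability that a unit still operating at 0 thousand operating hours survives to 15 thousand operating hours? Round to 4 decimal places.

The overall survival probability is (1 − 0.0932) × (1 − 0.1432) × (1 − 0.1410).
= 0.9068 × 0.8568 × 0.8590 = 0.667397.

0.6674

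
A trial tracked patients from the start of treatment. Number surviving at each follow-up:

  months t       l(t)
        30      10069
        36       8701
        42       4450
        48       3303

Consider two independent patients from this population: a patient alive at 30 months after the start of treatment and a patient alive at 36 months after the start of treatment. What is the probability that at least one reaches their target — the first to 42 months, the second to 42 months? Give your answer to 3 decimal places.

0.727

p₁ = l(42)/l(30) = 4450/10069 = 0.441951; p₂ = l(42)/l(36) = 4450/8701 = 0.511435.
P(at least one) = 1 − (1−p₁)(1−p₂) = 1 − 0.558049 × 0.488565 = 0.727357.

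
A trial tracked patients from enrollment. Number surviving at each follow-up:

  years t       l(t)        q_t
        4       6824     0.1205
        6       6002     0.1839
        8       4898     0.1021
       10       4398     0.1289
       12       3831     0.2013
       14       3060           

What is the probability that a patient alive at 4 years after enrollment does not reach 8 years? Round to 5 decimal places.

0.28224

P(die before 8 | alive at 4) = 1 − l(8)/l(4) = 1 − 4898/6824 = (1926)/6824 = 0.282239.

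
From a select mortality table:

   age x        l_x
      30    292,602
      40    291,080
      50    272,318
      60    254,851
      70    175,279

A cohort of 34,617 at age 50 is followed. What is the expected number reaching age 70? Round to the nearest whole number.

22281

The relevant probability is 175,279/272,318 = 0.643656.
Expected number = 34,617 × 0.643656 = 22281.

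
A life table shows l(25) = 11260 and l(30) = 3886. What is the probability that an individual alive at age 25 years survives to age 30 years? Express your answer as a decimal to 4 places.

The conditional survival probability is l(30)/l(25) = 3886/11260 = 0.345115.

0.3451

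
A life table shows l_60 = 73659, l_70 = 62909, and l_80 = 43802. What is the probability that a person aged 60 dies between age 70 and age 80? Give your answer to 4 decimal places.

0.2594

We want 10|10q60 = (l_70 − l_80)/l_60.
This is the probability of reaching 70 but not 80, conditional on being alive at 60: (l_70 − l_80) / l_60.
= (62909 − 43802) / 73659 = 19107 / 73659 = 0.259398.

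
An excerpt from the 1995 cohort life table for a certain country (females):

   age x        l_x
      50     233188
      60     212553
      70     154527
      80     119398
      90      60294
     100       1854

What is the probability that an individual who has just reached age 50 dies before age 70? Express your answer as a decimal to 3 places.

P(die before 70 | alive at 50) = 1 − l_70/l_50 = 1 − 154527/233188 = (78661)/233188 = 0.337329.

0.337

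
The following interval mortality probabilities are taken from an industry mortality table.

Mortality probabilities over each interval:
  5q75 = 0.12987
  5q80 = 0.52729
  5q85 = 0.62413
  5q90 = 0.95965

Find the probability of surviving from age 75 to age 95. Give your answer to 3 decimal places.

Chaining the interval survival probabilities: (1 − 0.12987) × (1 − 0.52729) × (1 − 0.62413) × (1 − 0.95965).
= 0.87013 × 0.47271 × 0.37587 × 0.04035 = 0.006238.

0.006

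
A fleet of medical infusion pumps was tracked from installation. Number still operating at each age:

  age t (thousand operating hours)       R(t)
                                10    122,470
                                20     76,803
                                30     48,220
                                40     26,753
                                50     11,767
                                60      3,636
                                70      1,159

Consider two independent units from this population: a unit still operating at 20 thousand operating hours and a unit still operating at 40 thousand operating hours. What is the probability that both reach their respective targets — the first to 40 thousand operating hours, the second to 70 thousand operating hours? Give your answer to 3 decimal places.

0.015

p₁ = R(40)/R(20) = 26,753/76,803 = 0.348333; p₂ = R(70)/R(40) = 1,159/26,753 = 0.043322.
P(both) = p₁ × p₂ = 0.348333 × 0.043322 = 0.015090.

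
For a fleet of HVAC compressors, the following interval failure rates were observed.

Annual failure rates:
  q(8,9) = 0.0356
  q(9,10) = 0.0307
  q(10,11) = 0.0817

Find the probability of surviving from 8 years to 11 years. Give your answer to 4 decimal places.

P(survive 8→11) = (1 − 0.0356) × (1 − 0.0307) × (1 − 0.0817).
= 0.9644 × 0.9693 × 0.9183 = 0.858420.

0.8584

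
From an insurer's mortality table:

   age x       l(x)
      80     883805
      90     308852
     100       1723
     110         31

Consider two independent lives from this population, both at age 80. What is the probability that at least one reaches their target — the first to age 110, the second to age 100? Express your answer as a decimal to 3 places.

0.002

p₁ = l(110)/l(80) = 31/883805 = 0.000035; p₂ = l(100)/l(80) = 1723/883805 = 0.001950.
P(at least one) = 1 − (1−p₁)(1−p₂) = 1 − 0.999965 × 0.998050 = 0.001985.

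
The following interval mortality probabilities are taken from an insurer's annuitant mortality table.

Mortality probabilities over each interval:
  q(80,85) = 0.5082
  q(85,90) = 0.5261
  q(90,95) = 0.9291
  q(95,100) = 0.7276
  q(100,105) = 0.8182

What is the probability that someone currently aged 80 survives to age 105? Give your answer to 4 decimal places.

0.0008

The overall survival probability is (1 − 0.5082) × (1 − 0.5261) × (1 − 0.9291) × (1 − 0.7276) × (1 − 0.8182).
= 0.4918 × 0.4739 × 0.0709 × 0.2724 × 0.1818 = 0.000818.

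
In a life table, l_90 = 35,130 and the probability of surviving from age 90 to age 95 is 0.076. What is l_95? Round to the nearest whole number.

2670

l_95 = l_90 × p = 35,130 × 0.076 = 2670.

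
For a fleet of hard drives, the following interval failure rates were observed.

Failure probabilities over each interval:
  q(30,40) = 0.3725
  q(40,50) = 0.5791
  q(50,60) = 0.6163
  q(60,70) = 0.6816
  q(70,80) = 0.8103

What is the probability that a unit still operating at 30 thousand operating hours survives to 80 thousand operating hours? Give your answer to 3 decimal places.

0.006

Chaining the interval survival probabilities: (1 − 0.3725) × (1 − 0.5791) × (1 − 0.6163) × (1 − 0.6816) × (1 − 0.8103).
= 0.6275 × 0.4209 × 0.3837 × 0.3184 × 0.1897 = 0.006121.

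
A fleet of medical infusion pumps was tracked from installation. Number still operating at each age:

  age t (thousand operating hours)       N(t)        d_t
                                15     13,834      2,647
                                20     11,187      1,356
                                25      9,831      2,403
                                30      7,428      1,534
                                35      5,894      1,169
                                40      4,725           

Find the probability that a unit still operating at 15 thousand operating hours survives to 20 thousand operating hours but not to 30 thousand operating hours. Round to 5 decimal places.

0.27172

This is the probability of reaching 20 but not 30, conditional on being operational at 15: (N(20) − N(30)) / N(15).
= (11,187 − 7,428) / 13,834 = 3,759 / 13,834 = 0.271722.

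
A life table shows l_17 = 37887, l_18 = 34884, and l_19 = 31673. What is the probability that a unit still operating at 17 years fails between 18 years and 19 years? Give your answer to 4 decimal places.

This is the probability of reaching 18 but not 19, conditional on being operational at 17: (l_18 − l_19) / l_17.
= (34884 − 31673) / 37887 = 3211 / 37887 = 0.084752.

0.0848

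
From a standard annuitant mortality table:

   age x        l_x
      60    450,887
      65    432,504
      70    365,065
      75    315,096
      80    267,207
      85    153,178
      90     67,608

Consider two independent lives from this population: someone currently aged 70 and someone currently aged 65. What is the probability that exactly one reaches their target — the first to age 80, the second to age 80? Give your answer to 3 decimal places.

p₁ = l_80/l_70 = 267,207/365,065 = 0.731944; p₂ = l_80/l_65 = 267,207/432,504 = 0.617814.
P(exactly one) = p₁(1−p₂) + (1−p₁)p₂ = 0.279739 + 0.165609 = 0.445347.

0.445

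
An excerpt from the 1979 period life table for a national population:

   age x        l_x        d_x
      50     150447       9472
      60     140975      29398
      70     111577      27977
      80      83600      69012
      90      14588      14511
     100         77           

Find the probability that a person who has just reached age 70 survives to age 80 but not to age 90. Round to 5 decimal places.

0.61851

We want 10|10q70 = (l_80 − l_90)/l_70.
This is the probability of reaching 80 but not 90, conditional on being alive at 70: (l_80 − l_90) / l_70.
= (83600 − 14588) / 111577 = 69012 / 111577 = 0.618515.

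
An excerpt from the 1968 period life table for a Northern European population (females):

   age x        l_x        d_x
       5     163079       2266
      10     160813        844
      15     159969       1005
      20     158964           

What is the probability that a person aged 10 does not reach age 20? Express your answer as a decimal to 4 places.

0.0115

P(die before 20 | alive at 10) = 1 − l_20/l_10 = 1 − 158964/160813 = (1849)/160813 = 0.011498.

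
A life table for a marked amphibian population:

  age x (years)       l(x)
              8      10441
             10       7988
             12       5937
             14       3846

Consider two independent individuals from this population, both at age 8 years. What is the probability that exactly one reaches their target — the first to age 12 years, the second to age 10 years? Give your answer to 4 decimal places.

p₁ = l(12)/l(8) = 5937/10441 = 0.568624; p₂ = l(10)/l(8) = 7988/10441 = 0.765061.
P(exactly one) = p₁(1−p₂) + (1−p₁)p₂ = 0.133592 + 0.330029 = 0.463621.

0.4636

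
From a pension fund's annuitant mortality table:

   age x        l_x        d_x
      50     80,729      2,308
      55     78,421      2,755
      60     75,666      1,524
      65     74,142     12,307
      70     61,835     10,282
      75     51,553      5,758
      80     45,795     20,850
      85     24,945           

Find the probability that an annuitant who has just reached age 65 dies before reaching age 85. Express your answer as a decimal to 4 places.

P(die before 85 | alive at 65) = 1 − l_85/l_65 = 1 − 24,945/74,142 = (49,197)/74,142 = 0.663551.

0.6636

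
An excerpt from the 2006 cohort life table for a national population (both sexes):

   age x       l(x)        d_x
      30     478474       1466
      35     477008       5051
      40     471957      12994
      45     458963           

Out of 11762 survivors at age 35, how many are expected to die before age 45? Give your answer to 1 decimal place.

The relevant probability is 1 − 458963/477008 = 0.037830.
Expected number = 11762 × 0.037830 = 445.0.

445.0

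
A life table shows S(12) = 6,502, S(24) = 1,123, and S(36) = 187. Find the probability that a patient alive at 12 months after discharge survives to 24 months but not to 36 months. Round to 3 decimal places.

0.144

This is the probability of reaching 24 but not 36, conditional on being alive at 12: (S(24) − S(36)) / S(12).
= (1,123 − 187) / 6,502 = 936 / 6,502 = 0.143956.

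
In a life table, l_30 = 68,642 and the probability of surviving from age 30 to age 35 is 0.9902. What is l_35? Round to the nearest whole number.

l_35 = l_30 × p = 68,642 × 0.9902 = 67969.

67969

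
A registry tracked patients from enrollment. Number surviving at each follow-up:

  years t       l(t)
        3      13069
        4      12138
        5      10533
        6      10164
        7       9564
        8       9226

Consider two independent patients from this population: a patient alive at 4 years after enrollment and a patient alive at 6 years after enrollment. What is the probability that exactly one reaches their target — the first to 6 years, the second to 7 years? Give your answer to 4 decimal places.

p₁ = l(6)/l(4) = 10164/12138 = 0.837370; p₂ = l(7)/l(6) = 9564/10164 = 0.940968.
P(exactly one) = p₁(1−p₂) + (1−p₁)p₂ = 0.049432 + 0.153030 = 0.202461.

0.2025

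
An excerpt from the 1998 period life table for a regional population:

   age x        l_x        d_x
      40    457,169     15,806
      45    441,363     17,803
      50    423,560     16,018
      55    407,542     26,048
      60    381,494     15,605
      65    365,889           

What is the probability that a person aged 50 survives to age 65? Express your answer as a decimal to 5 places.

We want 15p50 = l_65/l_50.
The conditional survival probability is l_65/l_50 = 365,889/423,560 = 0.863842.

0.86384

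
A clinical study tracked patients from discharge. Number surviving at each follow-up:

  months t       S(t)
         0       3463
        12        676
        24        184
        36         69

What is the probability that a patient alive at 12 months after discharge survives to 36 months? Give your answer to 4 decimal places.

The conditional survival probability is S(36)/S(12) = 69/676 = 0.102071.

0.1021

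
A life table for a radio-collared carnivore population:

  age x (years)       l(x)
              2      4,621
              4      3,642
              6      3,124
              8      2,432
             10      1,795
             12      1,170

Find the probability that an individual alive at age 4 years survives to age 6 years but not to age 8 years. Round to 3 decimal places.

0.190

This is the probability of reaching 6 but not 8, conditional on being alive at 4: (l(6) − l(8)) / l(4).
= (3,124 − 2,432) / 3,642 = 692 / 3,642 = 0.190005.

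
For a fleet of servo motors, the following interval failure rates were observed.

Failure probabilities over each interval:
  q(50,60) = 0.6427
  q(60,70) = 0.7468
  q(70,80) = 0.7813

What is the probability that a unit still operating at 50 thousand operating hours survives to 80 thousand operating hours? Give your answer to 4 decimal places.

Chaining the interval survival probabilities: (1 − 0.6427) × (1 − 0.7468) × (1 − 0.7813).
= 0.3573 × 0.2532 × 0.2187 = 0.019785.

0.0198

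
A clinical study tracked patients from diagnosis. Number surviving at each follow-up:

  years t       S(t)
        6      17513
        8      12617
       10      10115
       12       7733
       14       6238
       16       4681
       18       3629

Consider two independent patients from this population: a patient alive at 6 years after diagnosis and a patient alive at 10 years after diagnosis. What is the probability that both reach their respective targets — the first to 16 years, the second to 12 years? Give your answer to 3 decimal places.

p₁ = S(16)/S(6) = 4681/17513 = 0.267287; p₂ = S(12)/S(10) = 7733/10115 = 0.764508.
P(both) = p₁ × p₂ = 0.267287 × 0.764508 = 0.204343.

0.204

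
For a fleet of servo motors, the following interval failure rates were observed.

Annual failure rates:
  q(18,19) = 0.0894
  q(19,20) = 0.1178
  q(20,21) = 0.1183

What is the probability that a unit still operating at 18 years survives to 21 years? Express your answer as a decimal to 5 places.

0.70830

The overall survival probability is (1 − 0.0894) × (1 − 0.1178) × (1 − 0.1183).
= 0.9106 × 0.8822 × 0.8817 = 0.708297.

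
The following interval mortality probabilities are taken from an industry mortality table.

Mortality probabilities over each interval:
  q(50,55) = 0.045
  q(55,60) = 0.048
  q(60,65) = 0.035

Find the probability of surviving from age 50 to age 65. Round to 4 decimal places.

0.8773

Survival from 50 to 65 is the product of surviving each interval: (1 − 0.045) × (1 − 0.048) × (1 − 0.035).
= 0.955 × 0.952 × 0.965 = 0.877339.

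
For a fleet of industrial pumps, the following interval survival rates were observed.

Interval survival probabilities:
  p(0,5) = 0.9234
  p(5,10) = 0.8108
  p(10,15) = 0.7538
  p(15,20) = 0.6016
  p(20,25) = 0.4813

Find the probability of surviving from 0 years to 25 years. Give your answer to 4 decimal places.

0.1634

P(survive 0→25) = 0.9234 × 0.8108 × 0.7538 × 0.6016 × 0.4813.
= 0.163412.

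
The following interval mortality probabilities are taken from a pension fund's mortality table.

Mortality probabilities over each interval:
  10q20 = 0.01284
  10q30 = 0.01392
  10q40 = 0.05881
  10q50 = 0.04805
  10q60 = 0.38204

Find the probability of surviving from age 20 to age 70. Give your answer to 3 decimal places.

Chaining the interval survival probabilities: (1 − 0.01284) × (1 − 0.01392) × (1 − 0.05881) × (1 − 0.04805) × (1 − 0.38204).
= 0.98716 × 0.98608 × 0.94119 × 0.95195 × 0.61796 = 0.538954.

0.539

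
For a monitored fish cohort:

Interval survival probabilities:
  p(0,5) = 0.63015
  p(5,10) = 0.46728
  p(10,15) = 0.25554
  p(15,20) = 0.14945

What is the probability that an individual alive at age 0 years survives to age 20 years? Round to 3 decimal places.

0.011

Chaining the interval survival probabilities: 0.63015 × 0.46728 × 0.25554 × 0.14945.
= 0.011245.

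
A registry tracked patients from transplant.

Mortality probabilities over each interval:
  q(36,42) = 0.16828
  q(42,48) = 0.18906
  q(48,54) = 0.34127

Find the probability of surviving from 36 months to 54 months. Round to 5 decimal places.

0.44430

The overall survival probability is (1 − 0.16828) × (1 − 0.18906) × (1 − 0.34127).
= 0.83172 × 0.81094 × 0.65873 = 0.444297.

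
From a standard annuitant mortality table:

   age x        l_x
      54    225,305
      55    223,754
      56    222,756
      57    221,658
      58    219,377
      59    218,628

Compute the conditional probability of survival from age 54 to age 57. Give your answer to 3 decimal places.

The conditional survival probability is l_57/l_54 = 221,658/225,305 = 0.983813.

0.984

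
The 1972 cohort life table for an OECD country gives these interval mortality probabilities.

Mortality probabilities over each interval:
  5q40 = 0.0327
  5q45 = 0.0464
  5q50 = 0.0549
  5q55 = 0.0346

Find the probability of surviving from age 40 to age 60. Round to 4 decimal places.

0.8416

The overall survival probability is (1 − 0.0327) × (1 − 0.0464) × (1 − 0.0549) × (1 − 0.0346).
= 0.9673 × 0.9536 × 0.9451 × 0.9654 = 0.841613.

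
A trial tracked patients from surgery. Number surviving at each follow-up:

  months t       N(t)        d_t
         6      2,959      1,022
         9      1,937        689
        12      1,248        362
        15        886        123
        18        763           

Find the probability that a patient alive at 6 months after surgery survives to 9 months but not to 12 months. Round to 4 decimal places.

This is the probability of reaching 9 but not 12, conditional on being alive at 6: (N(9) − N(12)) / N(6).
= (1,937 − 1,248) / 2,959 = 689 / 2,959 = 0.232849.

0.2328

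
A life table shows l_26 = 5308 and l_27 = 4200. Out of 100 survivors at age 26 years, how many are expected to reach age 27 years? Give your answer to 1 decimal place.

The relevant probability is 4200/5308 = 0.791258.
Expected number = 100 × 0.791258 = 79.1.

79.1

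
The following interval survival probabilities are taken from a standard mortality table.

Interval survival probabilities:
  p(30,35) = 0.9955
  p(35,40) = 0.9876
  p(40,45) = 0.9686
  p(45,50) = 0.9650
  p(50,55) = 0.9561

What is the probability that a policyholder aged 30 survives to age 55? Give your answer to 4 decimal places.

0.8786

The overall survival probability is 0.9955 × 0.9876 × 0.9686 × 0.9650 × 0.9561.
= 0.878613.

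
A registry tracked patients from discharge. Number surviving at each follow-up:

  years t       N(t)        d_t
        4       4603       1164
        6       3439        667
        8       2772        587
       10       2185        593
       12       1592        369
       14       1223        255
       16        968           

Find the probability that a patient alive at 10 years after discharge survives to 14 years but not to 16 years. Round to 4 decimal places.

0.1167

This is the probability of reaching 14 but not 16, conditional on being alive at 10: (N(14) − N(16)) / N(10).
= (1223 − 968) / 2185 = 255 / 2185 = 0.116705.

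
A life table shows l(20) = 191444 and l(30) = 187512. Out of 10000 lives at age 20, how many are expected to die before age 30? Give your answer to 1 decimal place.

The relevant probability is 1 − 187512/191444 = 0.020539.
Expected number = 10000 × 0.020539 = 205.4.

205.4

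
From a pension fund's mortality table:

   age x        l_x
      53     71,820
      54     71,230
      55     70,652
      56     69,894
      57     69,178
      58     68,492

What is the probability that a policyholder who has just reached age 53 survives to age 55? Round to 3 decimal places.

0.984

We want 2p53 = l_55/l_53.
The conditional survival probability is l_55/l_53 = 70,652/71,820 = 0.983737.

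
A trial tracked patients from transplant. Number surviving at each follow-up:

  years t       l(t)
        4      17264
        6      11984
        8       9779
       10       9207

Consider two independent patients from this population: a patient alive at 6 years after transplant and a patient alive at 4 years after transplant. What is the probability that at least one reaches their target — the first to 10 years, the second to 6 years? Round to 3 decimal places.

p₁ = l(10)/l(6) = 9207/11984 = 0.768274; p₂ = l(6)/l(4) = 11984/17264 = 0.694161.
P(at least one) = 1 − (1−p₁)(1−p₂) = 1 − 0.231726 × 0.305839 = 0.929129.

0.929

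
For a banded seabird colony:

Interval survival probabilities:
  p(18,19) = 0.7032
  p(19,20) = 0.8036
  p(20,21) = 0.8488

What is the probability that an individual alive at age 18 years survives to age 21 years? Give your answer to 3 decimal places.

0.480

P(survive 18→21) = 0.7032 × 0.8036 × 0.8488.
= 0.479650.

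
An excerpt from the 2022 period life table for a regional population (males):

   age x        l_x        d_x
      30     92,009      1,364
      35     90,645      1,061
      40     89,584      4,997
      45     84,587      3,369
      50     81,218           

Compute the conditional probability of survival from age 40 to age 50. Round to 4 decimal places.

We want 10p40 = l_50/l_40.
The conditional survival probability is l_50/l_40 = 81,218/89,584 = 0.906613.

0.9066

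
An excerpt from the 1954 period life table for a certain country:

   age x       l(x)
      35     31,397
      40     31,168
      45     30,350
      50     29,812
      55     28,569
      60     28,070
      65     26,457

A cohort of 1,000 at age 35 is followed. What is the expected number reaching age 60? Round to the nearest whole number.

894

The relevant probability is 28,070/31,397 = 0.894034.
Expected number = 1,000 × 0.894034 = 894.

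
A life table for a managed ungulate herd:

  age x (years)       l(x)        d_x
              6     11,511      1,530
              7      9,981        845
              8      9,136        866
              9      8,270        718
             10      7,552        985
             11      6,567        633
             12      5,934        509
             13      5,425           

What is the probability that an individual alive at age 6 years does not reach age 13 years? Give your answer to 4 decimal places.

P(die before 13 | alive at 6) = 1 − l(13)/l(6) = 1 − 5,425/11,511 = (6,086)/11,511 = 0.528712.

0.5287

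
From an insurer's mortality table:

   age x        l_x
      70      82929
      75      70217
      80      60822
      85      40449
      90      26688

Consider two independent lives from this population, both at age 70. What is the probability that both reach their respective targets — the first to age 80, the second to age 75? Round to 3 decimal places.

p₁ = l_80/l_70 = 60822/82929 = 0.733423; p₂ = l_75/l_70 = 70217/82929 = 0.846712.
P(both) = p₁ × p₂ = 0.733423 × 0.846712 = 0.620998.

0.621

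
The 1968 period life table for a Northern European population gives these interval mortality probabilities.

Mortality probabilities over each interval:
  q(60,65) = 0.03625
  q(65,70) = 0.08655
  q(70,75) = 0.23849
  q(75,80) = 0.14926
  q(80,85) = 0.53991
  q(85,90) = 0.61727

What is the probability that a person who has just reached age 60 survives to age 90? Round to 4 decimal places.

Survival from 60 to 90 is the product of surviving each interval: (1 − 0.03625) × (1 − 0.08655) × (1 − 0.23849) × (1 − 0.14926) × (1 − 0.53991) × (1 − 0.61727).
= 0.96375 × 0.91345 × 0.76151 × 0.85074 × 0.46009 × 0.38273 = 0.100428.

0.1004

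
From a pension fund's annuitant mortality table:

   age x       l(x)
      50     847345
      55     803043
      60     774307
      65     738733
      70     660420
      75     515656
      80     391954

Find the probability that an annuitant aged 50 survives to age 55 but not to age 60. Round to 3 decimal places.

This is the probability of reaching 55 but not 60, conditional on being alive at 50: (l(55) − l(60)) / l(50).
= (803043 − 774307) / 847345 = 28736 / 847345 = 0.033913.

0.034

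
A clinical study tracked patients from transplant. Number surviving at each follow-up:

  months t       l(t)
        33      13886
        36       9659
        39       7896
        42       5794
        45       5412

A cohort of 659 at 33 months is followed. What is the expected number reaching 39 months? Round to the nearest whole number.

375

The relevant probability is 7896/13886 = 0.568630.
Expected number = 659 × 0.568630 = 375.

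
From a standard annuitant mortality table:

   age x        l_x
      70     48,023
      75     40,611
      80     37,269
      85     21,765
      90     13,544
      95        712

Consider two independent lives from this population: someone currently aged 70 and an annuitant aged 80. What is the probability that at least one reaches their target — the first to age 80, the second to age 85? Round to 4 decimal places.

p₁ = l_80/l_70 = 37,269/48,023 = 0.776066; p₂ = l_85/l_80 = 21,765/37,269 = 0.583997.
P(at least one) = 1 − (1−p₁)(1−p₂) = 1 − 0.223934 × 0.416003 = 0.906843.

0.9068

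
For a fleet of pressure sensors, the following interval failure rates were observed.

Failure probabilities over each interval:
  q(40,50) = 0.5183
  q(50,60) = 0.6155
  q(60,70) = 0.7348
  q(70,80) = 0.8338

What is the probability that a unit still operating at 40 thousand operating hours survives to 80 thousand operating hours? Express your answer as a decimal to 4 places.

0.0082

The overall survival probability is (1 − 0.5183) × (1 − 0.6155) × (1 − 0.7348) × (1 − 0.8338).
= 0.4817 × 0.3845 × 0.2652 × 0.1662 = 0.008164.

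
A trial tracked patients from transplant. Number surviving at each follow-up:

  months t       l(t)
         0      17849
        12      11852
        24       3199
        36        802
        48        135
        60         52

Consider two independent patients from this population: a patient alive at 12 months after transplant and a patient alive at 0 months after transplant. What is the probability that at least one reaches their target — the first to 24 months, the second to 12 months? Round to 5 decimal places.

0.75470

p₁ = l(24)/l(12) = 3199/11852 = 0.269912; p₂ = l(12)/l(0) = 11852/17849 = 0.664015.
P(at least one) = 1 − (1−p₁)(1−p₂) = 1 − 0.730088 × 0.335985 = 0.754701.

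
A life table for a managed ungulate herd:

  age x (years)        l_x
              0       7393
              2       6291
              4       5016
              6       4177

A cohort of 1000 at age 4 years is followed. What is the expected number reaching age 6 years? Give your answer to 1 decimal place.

The relevant probability is 4177/5016 = 0.832735.
Expected number = 1000 × 0.832735 = 832.7.

832.7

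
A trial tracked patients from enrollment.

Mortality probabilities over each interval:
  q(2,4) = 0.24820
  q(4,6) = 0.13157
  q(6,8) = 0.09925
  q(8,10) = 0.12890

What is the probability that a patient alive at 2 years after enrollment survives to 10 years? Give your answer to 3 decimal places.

P(survive 2→10) = (1 − 0.24820) × (1 − 0.13157) × (1 − 0.09925) × (1 − 0.12890).
= 0.75180 × 0.86843 × 0.90075 × 0.87110 = 0.512282.

0.512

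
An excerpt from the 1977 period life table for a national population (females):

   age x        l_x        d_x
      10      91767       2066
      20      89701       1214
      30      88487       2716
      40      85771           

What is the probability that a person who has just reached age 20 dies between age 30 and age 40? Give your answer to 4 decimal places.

We want 10|10q20 = (l_30 − l_40)/l_20.
This is the probability of reaching 30 but not 40, conditional on being alive at 20: (l_30 − l_40) / l_20.
= (88487 − 85771) / 89701 = 2716 / 89701 = 0.030278.

0.0303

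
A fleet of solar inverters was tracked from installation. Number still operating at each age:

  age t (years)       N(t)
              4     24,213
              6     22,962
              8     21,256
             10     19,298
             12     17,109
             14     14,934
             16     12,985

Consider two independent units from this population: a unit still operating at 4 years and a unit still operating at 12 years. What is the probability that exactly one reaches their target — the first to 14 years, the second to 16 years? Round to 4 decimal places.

0.4395

p₁ = N(14)/N(4) = 14,934/24,213 = 0.616776; p₂ = N(16)/N(12) = 12,985/17,109 = 0.758957.
P(exactly one) = p₁(1−p₂) + (1−p₁)p₂ = 0.148670 + 0.290851 = 0.439520.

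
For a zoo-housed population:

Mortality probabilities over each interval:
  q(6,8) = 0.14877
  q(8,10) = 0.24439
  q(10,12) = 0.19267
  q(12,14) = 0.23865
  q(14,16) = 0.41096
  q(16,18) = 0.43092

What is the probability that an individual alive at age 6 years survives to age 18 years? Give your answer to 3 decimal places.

0.133

Chaining the interval survival probabilities: (1 − 0.14877) × (1 − 0.24439) × (1 − 0.19267) × (1 − 0.23865) × (1 − 0.41096) × (1 − 0.43092).
= 0.85123 × 0.75561 × 0.80733 × 0.76135 × 0.58904 × 0.56908 = 0.132525.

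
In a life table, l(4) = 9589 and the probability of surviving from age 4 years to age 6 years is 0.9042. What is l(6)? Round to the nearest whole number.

l(6) = l(4) × p = 9589 × 0.9042 = 8670.

8670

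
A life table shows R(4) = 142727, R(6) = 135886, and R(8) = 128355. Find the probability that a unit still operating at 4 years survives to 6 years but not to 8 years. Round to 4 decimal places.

This is the probability of reaching 6 but not 8, conditional on being operational at 4: (R(6) − R(8)) / R(4).
= (135886 − 128355) / 142727 = 7531 / 142727 = 0.052765.

0.0528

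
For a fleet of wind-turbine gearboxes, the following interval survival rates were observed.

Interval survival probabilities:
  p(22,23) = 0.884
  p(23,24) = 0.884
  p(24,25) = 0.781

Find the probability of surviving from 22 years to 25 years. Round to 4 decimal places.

P(survive 22→25) = 0.884 × 0.884 × 0.781.
= 0.610317.

0.6103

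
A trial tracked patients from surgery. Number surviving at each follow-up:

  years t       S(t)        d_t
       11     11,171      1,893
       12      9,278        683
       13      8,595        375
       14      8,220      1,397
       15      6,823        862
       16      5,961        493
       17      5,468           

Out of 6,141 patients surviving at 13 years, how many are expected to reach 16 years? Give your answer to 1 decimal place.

4259.0

The relevant probability is 5,961/8,595 = 0.693543.
Expected number = 6,141 × 0.693543 = 4259.0.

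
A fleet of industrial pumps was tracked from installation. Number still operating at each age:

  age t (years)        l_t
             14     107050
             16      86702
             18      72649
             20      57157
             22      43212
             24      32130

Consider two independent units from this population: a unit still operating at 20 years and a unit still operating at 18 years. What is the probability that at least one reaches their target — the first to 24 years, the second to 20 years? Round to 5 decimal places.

p₁ = l_24/l_20 = 32130/57157 = 0.562136; p₂ = l_20/l_18 = 57157/72649 = 0.786755.
P(at least one) = 1 − (1−p₁)(1−p₂) = 1 − 0.437864 × 0.213245 = 0.906628.

0.90663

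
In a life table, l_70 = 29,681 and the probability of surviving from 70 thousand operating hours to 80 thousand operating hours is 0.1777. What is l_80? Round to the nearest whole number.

l_80 = l_70 × p = 29,681 × 0.1777 = 5274.

5274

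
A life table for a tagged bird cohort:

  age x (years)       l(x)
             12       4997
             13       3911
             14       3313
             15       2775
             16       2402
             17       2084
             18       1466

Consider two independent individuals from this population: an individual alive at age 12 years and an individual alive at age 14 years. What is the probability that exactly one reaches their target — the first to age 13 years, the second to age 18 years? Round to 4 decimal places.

0.5325

p₁ = l(13)/l(12) = 3911/4997 = 0.782670; p₂ = l(18)/l(14) = 1466/3313 = 0.442499.
P(exactly one) = p₁(1−p₂) + (1−p₁)p₂ = 0.436339 + 0.096168 = 0.532508.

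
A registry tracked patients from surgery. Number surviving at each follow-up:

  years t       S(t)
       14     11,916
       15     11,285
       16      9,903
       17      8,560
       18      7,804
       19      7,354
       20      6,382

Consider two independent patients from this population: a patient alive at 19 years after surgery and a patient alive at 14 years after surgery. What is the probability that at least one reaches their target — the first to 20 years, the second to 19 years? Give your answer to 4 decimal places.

0.9494

p₁ = S(20)/S(19) = 6,382/7,354 = 0.867827; p₂ = S(19)/S(14) = 7,354/11,916 = 0.617153.
P(at least one) = 1 − (1−p₁)(1−p₂) = 1 − 0.132173 × 0.382847 = 0.949398.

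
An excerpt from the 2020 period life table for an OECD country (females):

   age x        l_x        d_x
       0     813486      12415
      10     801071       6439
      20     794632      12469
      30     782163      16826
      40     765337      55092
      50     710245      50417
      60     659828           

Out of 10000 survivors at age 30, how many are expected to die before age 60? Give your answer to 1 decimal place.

The relevant probability is 1 − 659828/782163 = 0.156406.
Expected number = 10000 × 0.156406 = 1564.1.

1564.1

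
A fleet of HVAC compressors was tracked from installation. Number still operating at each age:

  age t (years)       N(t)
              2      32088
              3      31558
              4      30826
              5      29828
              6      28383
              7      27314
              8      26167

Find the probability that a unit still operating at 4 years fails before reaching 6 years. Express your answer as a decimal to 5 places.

0.07925

P(fail before 6 | operational at 4) = 1 − N(6)/N(4) = 1 − 28383/30826 = (2443)/30826 = 0.079251.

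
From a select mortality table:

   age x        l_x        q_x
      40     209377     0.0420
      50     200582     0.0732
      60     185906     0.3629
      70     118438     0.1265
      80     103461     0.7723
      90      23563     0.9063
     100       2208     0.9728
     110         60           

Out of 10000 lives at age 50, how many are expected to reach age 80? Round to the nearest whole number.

The relevant probability is 103461/200582 = 0.515804.
Expected number = 10000 × 0.515804 = 5158.

5158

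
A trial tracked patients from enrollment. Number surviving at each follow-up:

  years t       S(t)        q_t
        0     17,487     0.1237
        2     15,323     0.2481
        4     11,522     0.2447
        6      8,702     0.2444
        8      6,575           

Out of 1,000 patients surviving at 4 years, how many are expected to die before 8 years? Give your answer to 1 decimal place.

429.4

The relevant probability is 1 − 6,575/11,522 = 0.429353.
Expected number = 1,000 × 0.429353 = 429.4.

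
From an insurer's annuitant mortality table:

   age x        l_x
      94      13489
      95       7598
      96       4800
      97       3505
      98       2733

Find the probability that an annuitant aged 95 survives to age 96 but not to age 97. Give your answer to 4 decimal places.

0.1704

We want 1|1q95 = (l_96 − l_97)/l_95.
This is the probability of reaching 96 but not 97, conditional on being alive at 95: (l_96 − l_97) / l_95.
= (4800 − 3505) / 7598 = 1295 / 7598 = 0.170440.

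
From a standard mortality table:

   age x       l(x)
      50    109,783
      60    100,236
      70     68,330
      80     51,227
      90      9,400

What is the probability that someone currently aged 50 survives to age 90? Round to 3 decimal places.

0.086

The conditional survival probability is l(90)/l(50) = 9,400/109,783 = 0.085623.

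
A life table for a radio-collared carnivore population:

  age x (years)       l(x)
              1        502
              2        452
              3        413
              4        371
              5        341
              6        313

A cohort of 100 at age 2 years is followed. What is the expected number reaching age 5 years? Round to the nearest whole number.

The relevant probability is 341/452 = 0.754425.
Expected number = 100 × 0.754425 = 75.

75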